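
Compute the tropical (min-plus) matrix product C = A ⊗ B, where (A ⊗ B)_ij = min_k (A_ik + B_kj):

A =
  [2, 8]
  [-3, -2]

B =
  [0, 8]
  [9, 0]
A ⊗ B =
  [2, 8]
  [-3, -2]

Apply the min-plus product entry-by-entry:
  C[0][0] = min over k of (A[0][0] + B[0][0] = 2 + 0 = 2, A[0][1] + B[1][0] = 8 + 9 = 17) = 2 (attained at k = 0)
  C[0][1] = min over k of (A[0][0] + B[0][1] = 2 + 8 = 10, A[0][1] + B[1][1] = 8 + 0 = 8) = 8 (attained at k = 1)
  C[1][0] = min over k of (A[1][0] + B[0][0] = -3 + 0 = -3, A[1][1] + B[1][0] = -2 + 9 = 7) = -3 (attained at k = 0)
  C[1][1] = min over k of (A[1][0] + B[0][1] = -3 + 8 = 5, A[1][1] + B[1][1] = -2 + 0 = -2) = -2 (attained at k = 1)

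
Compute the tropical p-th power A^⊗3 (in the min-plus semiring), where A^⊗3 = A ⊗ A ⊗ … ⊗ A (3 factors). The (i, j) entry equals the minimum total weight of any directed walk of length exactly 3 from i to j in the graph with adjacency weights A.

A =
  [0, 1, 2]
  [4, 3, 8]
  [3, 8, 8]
A^⊗3 =
  [0, 1, 2]
  [4, 5, 6]
  [3, 4, 5]

Each entry (A^⊗3)_ij equals the minimum over all length-3 walks i = v_0 → v_1 → … → v_3 = j of Σ_t A[v_t][v_{t+1}]. For example, for (i, j) = (0, 2) we minimise over 9 possible intermediate vertex sequences; the minimum is 2, attained along the walk 0 → 0 → 0 → 2.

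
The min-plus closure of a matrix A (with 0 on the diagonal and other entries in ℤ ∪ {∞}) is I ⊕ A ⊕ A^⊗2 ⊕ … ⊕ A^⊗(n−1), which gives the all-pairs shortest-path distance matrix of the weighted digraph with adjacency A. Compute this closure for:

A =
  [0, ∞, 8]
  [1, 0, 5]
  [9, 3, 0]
Closure =
  [0, 11, 8]
  [1, 0, 5]
  [4, 3, 0]

This is the Floyd-Warshall all-pairs shortest-path computation. For each intermediate vertex k = 0, 1, …, 2, update dist[i][j] ← min(dist[i][j], dist[i][k] + dist[k][j]). The final matrix gives, for each (i, j), the minimum total weight of any directed path from i to j (possibly empty when i = j).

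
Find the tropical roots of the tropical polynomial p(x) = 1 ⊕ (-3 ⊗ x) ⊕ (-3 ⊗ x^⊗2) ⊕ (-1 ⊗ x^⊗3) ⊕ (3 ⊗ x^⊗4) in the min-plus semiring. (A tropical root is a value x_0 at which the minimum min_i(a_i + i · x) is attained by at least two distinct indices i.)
Roots: {-4, -2, 0, 4}

Each tropical root is a break point of the lower envelope of the lines y = a_i + i · x (there are 5 lines, with slopes 0, 1, ..., 4). Only the lines that attain the minimum somewhere contribute to roots; other lines are dominated. Here the surviving (envelope) indices are i = 4, i = 3, i = 2, i = 1, i = 0.
Intersections between consecutive envelope lines give the roots: for adjacent envelope indices i < j the intersection is x = (a_i − a_j) / (j − i). Reading off the sorted break points: {-4, -2, 0, 4}.
Verification: at each break x_0, at least two indices attain the minimum of min_i(a_i + i · x_0).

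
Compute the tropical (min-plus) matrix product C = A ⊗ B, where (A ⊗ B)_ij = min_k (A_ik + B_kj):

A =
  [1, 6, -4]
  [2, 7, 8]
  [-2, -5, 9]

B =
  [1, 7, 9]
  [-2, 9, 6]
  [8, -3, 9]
A ⊗ B =
  [2, -7, 5]
  [3, 5, 11]
  [-7, 4, 1]

Apply the min-plus product entry-by-entry:
  C[0][0] = min over k of (A[0][0] + B[0][0] = 1 + 1 = 2, A[0][1] + B[1][0] = 6 + -2 = 4, A[0][2] + B[2][0] = -4 + 8 = 4) = 2 (attained at k = 0)
  C[0][1] = min over k of (A[0][0] + B[0][1] = 1 + 7 = 8, A[0][1] + B[1][1] = 6 + 9 = 15, A[0][2] + B[2][1] = -4 + -3 = -7) = -7 (attained at k = 2)
  C[0][2] = min over k of (A[0][0] + B[0][2] = 1 + 9 = 10, A[0][1] + B[1][2] = 6 + 6 = 12, A[0][2] + B[2][2] = -4 + 9 = 5) = 5 (attained at k = 2)
  C[1][0] = min over k of (A[1][0] + B[0][0] = 2 + 1 = 3, A[1][1] + B[1][0] = 7 + -2 = 5, A[1][2] + B[2][0] = 8 + 8 = 16) = 3 (attained at k = 0)
  C[1][1] = min over k of (A[1][0] + B[0][1] = 2 + 7 = 9, A[1][1] + B[1][1] = 7 + 9 = 16, A[1][2] + B[2][1] = 8 + -3 = 5) = 5 (attained at k = 2)
  C[1][2] = min over k of (A[1][0] + B[0][2] = 2 + 9 = 11, A[1][1] + B[1][2] = 7 + 6 = 13, A[1][2] + B[2][2] = 8 + 9 = 17) = 11 (attained at k = 0)
  C[2][0] = min over k of (A[2][0] + B[0][0] = -2 + 1 = -1, A[2][1] + B[1][0] = -5 + -2 = -7, A[2][2] + B[2][0] = 9 + 8 = 17) = -7 (attained at k = 1)
  C[2][1] = min over k of (A[2][0] + B[0][1] = -2 + 7 = 5, A[2][1] + B[1][1] = -5 + 9 = 4, A[2][2] + B[2][1] = 9 + -3 = 6) = 4 (attained at k = 1)
  C[2][2] = min over k of (A[2][0] + B[0][2] = -2 + 9 = 7, A[2][1] + B[1][2] = -5 + 6 = 1, A[2][2] + B[2][2] = 9 + 9 = 18) = 1 (attained at k = 1)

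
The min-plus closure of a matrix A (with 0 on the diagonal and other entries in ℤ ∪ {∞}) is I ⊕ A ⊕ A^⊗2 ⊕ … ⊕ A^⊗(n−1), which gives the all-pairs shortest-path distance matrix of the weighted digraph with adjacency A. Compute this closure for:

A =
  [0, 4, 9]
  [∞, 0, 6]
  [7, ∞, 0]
Closure =
  [0, 4, 9]
  [13, 0, 6]
  [7, 11, 0]

This is the Floyd-Warshall all-pairs shortest-path computation. For each intermediate vertex k = 0, 1, …, 2, update dist[i][j] ← min(dist[i][j], dist[i][k] + dist[k][j]). The final matrix gives, for each (i, j), the minimum total weight of any directed path from i to j (possibly empty when i = j).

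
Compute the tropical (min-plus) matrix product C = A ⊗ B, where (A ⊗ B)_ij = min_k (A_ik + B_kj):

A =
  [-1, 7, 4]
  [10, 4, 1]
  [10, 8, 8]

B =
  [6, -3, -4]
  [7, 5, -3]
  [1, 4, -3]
A ⊗ B =
  [5, -4, -5]
  [2, 5, -2]
  [9, 7, 5]

Apply the min-plus product entry-by-entry:
  C[0][0] = min over k of (A[0][0] + B[0][0] = -1 + 6 = 5, A[0][1] + B[1][0] = 7 + 7 = 14, A[0][2] + B[2][0] = 4 + 1 = 5) = 5 (attained at k = 0)
  C[0][1] = min over k of (A[0][0] + B[0][1] = -1 + -3 = -4, A[0][1] + B[1][1] = 7 + 5 = 12, A[0][2] + B[2][1] = 4 + 4 = 8) = -4 (attained at k = 0)
  C[0][2] = min over k of (A[0][0] + B[0][2] = -1 + -4 = -5, A[0][1] + B[1][2] = 7 + -3 = 4, A[0][2] + B[2][2] = 4 + -3 = 1) = -5 (attained at k = 0)
  C[1][0] = min over k of (A[1][0] + B[0][0] = 10 + 6 = 16, A[1][1] + B[1][0] = 4 + 7 = 11, A[1][2] + B[2][0] = 1 + 1 = 2) = 2 (attained at k = 2)
  C[1][1] = min over k of (A[1][0] + B[0][1] = 10 + -3 = 7, A[1][1] + B[1][1] = 4 + 5 = 9, A[1][2] + B[2][1] = 1 + 4 = 5) = 5 (attained at k = 2)
  C[1][2] = min over k of (A[1][0] + B[0][2] = 10 + -4 = 6, A[1][1] + B[1][2] = 4 + -3 = 1, A[1][2] + B[2][2] = 1 + -3 = -2) = -2 (attained at k = 2)
  C[2][0] = min over k of (A[2][0] + B[0][0] = 10 + 6 = 16, A[2][1] + B[1][0] = 8 + 7 = 15, A[2][2] + B[2][0] = 8 + 1 = 9) = 9 (attained at k = 2)
  C[2][1] = min over k of (A[2][0] + B[0][1] = 10 + -3 = 7, A[2][1] + B[1][1] = 8 + 5 = 13, A[2][2] + B[2][1] = 8 + 4 = 12) = 7 (attained at k = 0)
  C[2][2] = min over k of (A[2][0] + B[0][2] = 10 + -4 = 6, A[2][1] + B[1][2] = 8 + -3 = 5, A[2][2] + B[2][2] = 8 + -3 = 5) = 5 (attained at k = 1)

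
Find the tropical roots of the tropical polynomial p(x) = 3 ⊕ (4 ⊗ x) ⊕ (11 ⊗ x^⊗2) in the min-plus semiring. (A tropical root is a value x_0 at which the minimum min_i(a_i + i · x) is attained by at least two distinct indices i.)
Roots: {-7, -1}

Each tropical root is a break point of the lower envelope of the lines y = a_i + i · x (there are 3 lines, with slopes 0, 1, ..., 2). Only the lines that attain the minimum somewhere contribute to roots; other lines are dominated. Here the surviving (envelope) indices are i = 2, i = 1, i = 0.
Intersections between consecutive envelope lines give the roots: for adjacent envelope indices i < j the intersection is x = (a_i − a_j) / (j − i). Reading off the sorted break points: {-7, -1}.
Verification: at each break x_0, at least two indices attain the minimum of min_i(a_i + i · x_0).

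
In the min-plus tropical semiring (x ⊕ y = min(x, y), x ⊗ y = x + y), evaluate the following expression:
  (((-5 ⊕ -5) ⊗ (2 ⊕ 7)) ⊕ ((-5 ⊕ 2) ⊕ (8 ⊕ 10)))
(((-5 ⊕ -5) ⊗ (2 ⊕ 7)) ⊕ ((-5 ⊕ 2) ⊕ (8 ⊕ 10))) = -5

Expand innermost to outermost. Recall ⊕ takes the minimum of its arguments and ⊗ takes their sum. Working out the expression (((-5 ⊕ -5) ⊗ (2 ⊕ 7)) ⊕ ((-5 ⊕ 2) ⊕ (8 ⊕ 10))) gives -5.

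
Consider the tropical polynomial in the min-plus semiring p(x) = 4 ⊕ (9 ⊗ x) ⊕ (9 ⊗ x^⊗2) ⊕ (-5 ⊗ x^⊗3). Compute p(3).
p(3) = 4

A tropical monomial a ⊗ x^⊗i evaluates to a + i · x. Evaluating each term at x = 3:
  Term 0 contributes 4 + 0 · 3 = 4
  Term 1 contributes 9 + 1 · 3 = 12
  Term 2 contributes 9 + 2 · 3 = 15
  Term 3 contributes -5 + 3 · 3 = 4
p(3) = ⊕ of these = min[4, 12, 15, 4] = 4.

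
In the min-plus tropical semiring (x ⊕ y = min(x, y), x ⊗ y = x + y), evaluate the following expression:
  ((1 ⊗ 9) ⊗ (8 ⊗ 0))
((1 ⊗ 9) ⊗ (8 ⊗ 0)) = 18

Expand innermost to outermost. Recall ⊕ takes the minimum of its arguments and ⊗ takes their sum. Working out the expression ((1 ⊗ 9) ⊗ (8 ⊗ 0)) gives 18.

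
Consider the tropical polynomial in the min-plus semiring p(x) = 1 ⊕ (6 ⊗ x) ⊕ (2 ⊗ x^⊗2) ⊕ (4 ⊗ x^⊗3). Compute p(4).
p(4) = 1

A tropical monomial a ⊗ x^⊗i evaluates to a + i · x. Evaluating each term at x = 4:
  Term 0 contributes 1 + 0 · 4 = 1
  Term 1 contributes 6 + 1 · 4 = 10
  Term 2 contributes 2 + 2 · 4 = 10
  Term 3 contributes 4 + 3 · 4 = 16
p(4) = ⊕ of these = min[1, 10, 10, 16] = 1.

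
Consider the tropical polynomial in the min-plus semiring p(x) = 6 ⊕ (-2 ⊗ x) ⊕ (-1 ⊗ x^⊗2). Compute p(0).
p(0) = -2

A tropical monomial a ⊗ x^⊗i evaluates to a + i · x. Evaluating each term at x = 0:
  Term 0 contributes 6 + 0 · 0 = 6
  Term 1 contributes -2 + 1 · 0 = -2
  Term 2 contributes -1 + 2 · 0 = -1
p(0) = ⊕ of these = min[6, -2, -1] = -2.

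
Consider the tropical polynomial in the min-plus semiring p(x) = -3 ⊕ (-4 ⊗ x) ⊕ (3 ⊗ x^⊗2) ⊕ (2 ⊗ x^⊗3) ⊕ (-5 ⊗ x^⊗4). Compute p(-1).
p(-1) = -9

A tropical monomial a ⊗ x^⊗i evaluates to a + i · x. Evaluating each term at x = -1:
  Term 0 contributes -3 + 0 · -1 = -3
  Term 1 contributes -4 + 1 · -1 = -5
  Term 2 contributes 3 + 2 · -1 = 1
  Term 3 contributes 2 + 3 · -1 = -1
  Term 4 contributes -5 + 4 · -1 = -9
p(-1) = ⊕ of these = min[-3, -5, 1, -1, -9] = -9.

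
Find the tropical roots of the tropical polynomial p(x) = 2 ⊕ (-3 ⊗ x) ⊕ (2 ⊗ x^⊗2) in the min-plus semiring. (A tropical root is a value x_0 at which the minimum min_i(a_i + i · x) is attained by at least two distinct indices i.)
Roots: {-5, 5}

Each tropical root is a break point of the lower envelope of the lines y = a_i + i · x (there are 3 lines, with slopes 0, 1, ..., 2). Only the lines that attain the minimum somewhere contribute to roots; other lines are dominated. Here the surviving (envelope) indices are i = 2, i = 1, i = 0.
Intersections between consecutive envelope lines give the roots: for adjacent envelope indices i < j the intersection is x = (a_i − a_j) / (j − i). Reading off the sorted break points: {-5, 5}.
Verification: at each break x_0, at least two indices attain the minimum of min_i(a_i + i · x_0).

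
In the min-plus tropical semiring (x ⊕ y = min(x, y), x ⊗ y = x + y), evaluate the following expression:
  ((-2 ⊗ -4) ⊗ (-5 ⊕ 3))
((-2 ⊗ -4) ⊗ (-5 ⊕ 3)) = -11

Expand innermost to outermost. Recall ⊕ takes the minimum of its arguments and ⊗ takes their sum. Working out the expression ((-2 ⊗ -4) ⊗ (-5 ⊕ 3)) gives -11.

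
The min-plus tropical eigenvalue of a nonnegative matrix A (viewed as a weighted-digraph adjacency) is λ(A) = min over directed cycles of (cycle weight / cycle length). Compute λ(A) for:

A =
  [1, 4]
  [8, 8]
λ(A) = 1

Enumerate directed cycles and compute their means (weight / length). Sample:
  cycle 0 → 0: weight = 1, length = 1, mean = 1/1 ≈ 1.000
  cycle 1 → 1: weight = 8, length = 1, mean = 8/1 ≈ 8.000
  cycle 0 → 1 → 0: weight = 12, length = 2, mean = 12/2 ≈ 6.000
  cycle 1 → 0 → 1: weight = 12, length = 2, mean = 12/2 ≈ 6.000
Minimum mean = 1.000, attained e.g. along the cycle 0 → 0 with weight 1 and length 1. So λ(A) = 1/1 = 1.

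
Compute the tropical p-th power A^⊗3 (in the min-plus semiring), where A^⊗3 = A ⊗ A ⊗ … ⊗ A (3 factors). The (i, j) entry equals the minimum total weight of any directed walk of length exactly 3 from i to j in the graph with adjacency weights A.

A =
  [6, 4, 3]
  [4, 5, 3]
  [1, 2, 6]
A^⊗3 =
  [8, 8, 7]
  [8, 8, 7]
  [5, 6, 8]

Each entry (A^⊗3)_ij equals the minimum over all length-3 walks i = v_0 → v_1 → … → v_3 = j of Σ_t A[v_t][v_{t+1}]. For example, for (i, j) = (0, 2) we minimise over 9 possible intermediate vertex sequences; the minimum is 7, attained along the walk 0 → 2 → 0 → 2.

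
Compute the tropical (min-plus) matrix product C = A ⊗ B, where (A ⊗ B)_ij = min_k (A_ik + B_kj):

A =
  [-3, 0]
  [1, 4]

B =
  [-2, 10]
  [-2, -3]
A ⊗ B =
  [-5, -3]
  [-1, 1]

Apply the min-plus product entry-by-entry:
  C[0][0] = min over k of (A[0][0] + B[0][0] = -3 + -2 = -5, A[0][1] + B[1][0] = 0 + -2 = -2) = -5 (attained at k = 0)
  C[0][1] = min over k of (A[0][0] + B[0][1] = -3 + 10 = 7, A[0][1] + B[1][1] = 0 + -3 = -3) = -3 (attained at k = 1)
  C[1][0] = min over k of (A[1][0] + B[0][0] = 1 + -2 = -1, A[1][1] + B[1][0] = 4 + -2 = 2) = -1 (attained at k = 0)
  C[1][1] = min over k of (A[1][0] + B[0][1] = 1 + 10 = 11, A[1][1] + B[1][1] = 4 + -3 = 1) = 1 (attained at k = 1)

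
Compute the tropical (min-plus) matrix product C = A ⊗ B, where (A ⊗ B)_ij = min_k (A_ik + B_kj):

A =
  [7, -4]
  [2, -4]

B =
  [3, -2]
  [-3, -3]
A ⊗ B =
  [-7, -7]
  [-7, -7]

Apply the min-plus product entry-by-entry:
  C[0][0] = min over k of (A[0][0] + B[0][0] = 7 + 3 = 10, A[0][1] + B[1][0] = -4 + -3 = -7) = -7 (attained at k = 1)
  C[0][1] = min over k of (A[0][0] + B[0][1] = 7 + -2 = 5, A[0][1] + B[1][1] = -4 + -3 = -7) = -7 (attained at k = 1)
  C[1][0] = min over k of (A[1][0] + B[0][0] = 2 + 3 = 5, A[1][1] + B[1][0] = -4 + -3 = -7) = -7 (attained at k = 1)
  C[1][1] = min over k of (A[1][0] + B[0][1] = 2 + -2 = 0, A[1][1] + B[1][1] = -4 + -3 = -7) = -7 (attained at k = 1)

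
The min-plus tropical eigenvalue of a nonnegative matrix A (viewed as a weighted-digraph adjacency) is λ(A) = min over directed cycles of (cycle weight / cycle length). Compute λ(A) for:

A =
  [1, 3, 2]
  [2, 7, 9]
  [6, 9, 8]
λ(A) = 1

Enumerate directed cycles and compute their means (weight / length). Sample:
  cycle 0 → 0: weight = 1, length = 1, mean = 1/1 ≈ 1.000
  cycle 1 → 1: weight = 7, length = 1, mean = 7/1 ≈ 7.000
  cycle 2 → 2: weight = 8, length = 1, mean = 8/1 ≈ 8.000
  cycle 0 → 1 → 0: weight = 5, length = 2, mean = 5/2 ≈ 2.500
  cycle 0 → 2 → 0: weight = 8, length = 2, mean = 8/2 ≈ 4.000
  cycle 1 → 0 → 1: weight = 5, length = 2, mean = 5/2 ≈ 2.500
Minimum mean = 1.000, attained e.g. along the cycle 0 → 0 with weight 1 and length 1. So λ(A) = 1/1 = 1.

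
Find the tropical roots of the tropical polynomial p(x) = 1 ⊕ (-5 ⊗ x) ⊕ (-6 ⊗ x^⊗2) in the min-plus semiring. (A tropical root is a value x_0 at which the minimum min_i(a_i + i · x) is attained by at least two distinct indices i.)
Roots: {1, 6}

Each tropical root is a break point of the lower envelope of the lines y = a_i + i · x (there are 3 lines, with slopes 0, 1, ..., 2). Only the lines that attain the minimum somewhere contribute to roots; other lines are dominated. Here the surviving (envelope) indices are i = 2, i = 1, i = 0.
Intersections between consecutive envelope lines give the roots: for adjacent envelope indices i < j the intersection is x = (a_i − a_j) / (j − i). Reading off the sorted break points: {1, 6}.
Verification: at each break x_0, at least two indices attain the minimum of min_i(a_i + i · x_0).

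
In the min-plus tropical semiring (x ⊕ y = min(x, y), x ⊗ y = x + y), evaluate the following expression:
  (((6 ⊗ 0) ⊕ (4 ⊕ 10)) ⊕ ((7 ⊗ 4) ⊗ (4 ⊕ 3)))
(((6 ⊗ 0) ⊕ (4 ⊕ 10)) ⊕ ((7 ⊗ 4) ⊗ (4 ⊕ 3))) = 4

Expand innermost to outermost. Recall ⊕ takes the minimum of its arguments and ⊗ takes their sum. Working out the expression (((6 ⊗ 0) ⊕ (4 ⊕ 10)) ⊕ ((7 ⊗ 4) ⊗ (4 ⊕ 3))) gives 4.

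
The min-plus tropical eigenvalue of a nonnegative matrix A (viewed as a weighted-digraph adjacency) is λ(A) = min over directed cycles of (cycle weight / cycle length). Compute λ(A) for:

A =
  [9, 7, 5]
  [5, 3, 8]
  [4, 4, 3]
λ(A) = 3

Enumerate directed cycles and compute their means (weight / length). Sample:
  cycle 0 → 0: weight = 9, length = 1, mean = 9/1 ≈ 9.000
  cycle 1 → 1: weight = 3, length = 1, mean = 3/1 ≈ 3.000
  cycle 2 → 2: weight = 3, length = 1, mean = 3/1 ≈ 3.000
  cycle 0 → 1 → 0: weight = 12, length = 2, mean = 12/2 ≈ 6.000
  cycle 0 → 2 → 0: weight = 9, length = 2, mean = 9/2 ≈ 4.500
  cycle 1 → 0 → 1: weight = 12, length = 2, mean = 12/2 ≈ 6.000
Minimum mean = 3.000, attained e.g. along the cycle 1 → 1 with weight 3 and length 1. So λ(A) = 3/1 = 3.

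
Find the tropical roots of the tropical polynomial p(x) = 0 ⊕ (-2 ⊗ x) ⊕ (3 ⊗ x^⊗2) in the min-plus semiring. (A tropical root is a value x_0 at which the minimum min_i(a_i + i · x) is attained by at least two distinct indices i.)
Roots: {-5, 2}

Each tropical root is a break point of the lower envelope of the lines y = a_i + i · x (there are 3 lines, with slopes 0, 1, ..., 2). Only the lines that attain the minimum somewhere contribute to roots; other lines are dominated. Here the surviving (envelope) indices are i = 2, i = 1, i = 0.
Intersections between consecutive envelope lines give the roots: for adjacent envelope indices i < j the intersection is x = (a_i − a_j) / (j − i). Reading off the sorted break points: {-5, 2}.
Verification: at each break x_0, at least two indices attain the minimum of min_i(a_i + i · x_0).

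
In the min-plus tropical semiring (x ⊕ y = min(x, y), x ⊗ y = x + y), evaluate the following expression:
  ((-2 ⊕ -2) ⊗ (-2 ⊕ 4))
((-2 ⊕ -2) ⊗ (-2 ⊕ 4)) = -4

Expand innermost to outermost. Recall ⊕ takes the minimum of its arguments and ⊗ takes their sum. Working out the expression ((-2 ⊕ -2) ⊗ (-2 ⊕ 4)) gives -4.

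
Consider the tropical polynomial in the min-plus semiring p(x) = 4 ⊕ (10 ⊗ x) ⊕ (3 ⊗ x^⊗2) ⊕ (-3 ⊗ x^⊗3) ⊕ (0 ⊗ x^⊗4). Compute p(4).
p(4) = 4

A tropical monomial a ⊗ x^⊗i evaluates to a + i · x. Evaluating each term at x = 4:
  Term 0 contributes 4 + 0 · 4 = 4
  Term 1 contributes 10 + 1 · 4 = 14
  Term 2 contributes 3 + 2 · 4 = 11
  Term 3 contributes -3 + 3 · 4 = 9
  Term 4 contributes 0 + 4 · 4 = 16
p(4) = ⊕ of these = min[4, 14, 11, 9, 16] = 4.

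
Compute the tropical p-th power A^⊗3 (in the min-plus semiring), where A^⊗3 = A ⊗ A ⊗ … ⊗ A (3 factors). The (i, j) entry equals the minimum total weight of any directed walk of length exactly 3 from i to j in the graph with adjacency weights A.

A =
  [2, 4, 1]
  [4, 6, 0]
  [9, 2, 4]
A^⊗3 =
  [6, 5, 3]
  [6, 6, 2]
  [8, 4, 6]

Each entry (A^⊗3)_ij equals the minimum over all length-3 walks i = v_0 → v_1 → … → v_3 = j of Σ_t A[v_t][v_{t+1}]. For example, for (i, j) = (0, 2) we minimise over 9 possible intermediate vertex sequences; the minimum is 3, attained along the walk 0 → 2 → 1 → 2.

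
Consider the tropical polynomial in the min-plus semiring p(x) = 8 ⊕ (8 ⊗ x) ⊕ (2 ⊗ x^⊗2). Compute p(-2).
p(-2) = -2

A tropical monomial a ⊗ x^⊗i evaluates to a + i · x. Evaluating each term at x = -2:
  Term 0 contributes 8 + 0 · -2 = 8
  Term 1 contributes 8 + 1 · -2 = 6
  Term 2 contributes 2 + 2 · -2 = -2
p(-2) = ⊕ of these = min[8, 6, -2] = -2.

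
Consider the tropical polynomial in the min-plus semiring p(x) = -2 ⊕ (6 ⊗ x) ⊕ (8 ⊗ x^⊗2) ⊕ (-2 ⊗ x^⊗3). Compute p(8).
p(8) = -2

A tropical monomial a ⊗ x^⊗i evaluates to a + i · x. Evaluating each term at x = 8:
  Term 0 contributes -2 + 0 · 8 = -2
  Term 1 contributes 6 + 1 · 8 = 14
  Term 2 contributes 8 + 2 · 8 = 24
  Term 3 contributes -2 + 3 · 8 = 22
p(8) = ⊕ of these = min[-2, 14, 24, 22] = -2.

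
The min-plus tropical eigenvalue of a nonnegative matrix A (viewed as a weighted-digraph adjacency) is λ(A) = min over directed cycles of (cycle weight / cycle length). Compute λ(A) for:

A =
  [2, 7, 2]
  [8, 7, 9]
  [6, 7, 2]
λ(A) = 2

Enumerate directed cycles and compute their means (weight / length). Sample:
  cycle 0 → 0: weight = 2, length = 1, mean = 2/1 ≈ 2.000
  cycle 1 → 1: weight = 7, length = 1, mean = 7/1 ≈ 7.000
  cycle 2 → 2: weight = 2, length = 1, mean = 2/1 ≈ 2.000
  cycle 0 → 1 → 0: weight = 15, length = 2, mean = 15/2 ≈ 7.500
  cycle 0 → 2 → 0: weight = 8, length = 2, mean = 8/2 ≈ 4.000
  cycle 1 → 0 → 1: weight = 15, length = 2, mean = 15/2 ≈ 7.500
Minimum mean = 2.000, attained e.g. along the cycle 0 → 0 with weight 2 and length 1. So λ(A) = 2/1 = 2.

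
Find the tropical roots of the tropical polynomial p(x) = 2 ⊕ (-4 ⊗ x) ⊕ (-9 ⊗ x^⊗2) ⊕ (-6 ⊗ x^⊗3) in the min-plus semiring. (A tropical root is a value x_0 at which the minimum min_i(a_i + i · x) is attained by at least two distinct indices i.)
Roots: {-3, 5, 6}

Each tropical root is a break point of the lower envelope of the lines y = a_i + i · x (there are 4 lines, with slopes 0, 1, ..., 3). Only the lines that attain the minimum somewhere contribute to roots; other lines are dominated. Here the surviving (envelope) indices are i = 3, i = 2, i = 1, i = 0.
Intersections between consecutive envelope lines give the roots: for adjacent envelope indices i < j the intersection is x = (a_i − a_j) / (j − i). Reading off the sorted break points: {-3, 5, 6}.
Verification: at each break x_0, at least two indices attain the minimum of min_i(a_i + i · x_0).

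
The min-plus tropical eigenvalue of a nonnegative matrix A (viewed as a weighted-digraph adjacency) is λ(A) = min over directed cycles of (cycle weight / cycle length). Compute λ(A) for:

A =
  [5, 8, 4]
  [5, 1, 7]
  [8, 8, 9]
λ(A) = 1

Enumerate directed cycles and compute their means (weight / length). Sample:
  cycle 0 → 0: weight = 5, length = 1, mean = 5/1 ≈ 5.000
  cycle 1 → 1: weight = 1, length = 1, mean = 1/1 ≈ 1.000
  cycle 2 → 2: weight = 9, length = 1, mean = 9/1 ≈ 9.000
  cycle 0 → 1 → 0: weight = 13, length = 2, mean = 13/2 ≈ 6.500
  cycle 0 → 2 → 0: weight = 12, length = 2, mean = 12/2 ≈ 6.000
  cycle 1 → 0 → 1: weight = 13, length = 2, mean = 13/2 ≈ 6.500
Minimum mean = 1.000, attained e.g. along the cycle 1 → 1 with weight 1 and length 1. So λ(A) = 1/1 = 1.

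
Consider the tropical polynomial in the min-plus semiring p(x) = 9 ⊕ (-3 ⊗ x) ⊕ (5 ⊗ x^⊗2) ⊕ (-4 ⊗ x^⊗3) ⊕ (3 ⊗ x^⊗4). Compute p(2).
p(2) = -1

A tropical monomial a ⊗ x^⊗i evaluates to a + i · x. Evaluating each term at x = 2:
  Term 0 contributes 9 + 0 · 2 = 9
  Term 1 contributes -3 + 1 · 2 = -1
  Term 2 contributes 5 + 2 · 2 = 9
  Term 3 contributes -4 + 3 · 2 = 2
  Term 4 contributes 3 + 4 · 2 = 11
p(2) = ⊕ of these = min[9, -1, 9, 2, 11] = -1.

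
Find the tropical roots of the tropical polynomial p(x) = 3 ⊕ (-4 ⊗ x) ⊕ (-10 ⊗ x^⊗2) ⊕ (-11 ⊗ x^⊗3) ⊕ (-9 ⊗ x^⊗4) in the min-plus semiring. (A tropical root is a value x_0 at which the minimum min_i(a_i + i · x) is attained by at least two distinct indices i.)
Roots: {-2, 1, 6, 7}

Each tropical root is a break point of the lower envelope of the lines y = a_i + i · x (there are 5 lines, with slopes 0, 1, ..., 4). Only the lines that attain the minimum somewhere contribute to roots; other lines are dominated. Here the surviving (envelope) indices are i = 4, i = 3, i = 2, i = 1, i = 0.
Intersections between consecutive envelope lines give the roots: for adjacent envelope indices i < j the intersection is x = (a_i − a_j) / (j − i). Reading off the sorted break points: {-2, 1, 6, 7}.
Verification: at each break x_0, at least two indices attain the minimum of min_i(a_i + i · x_0).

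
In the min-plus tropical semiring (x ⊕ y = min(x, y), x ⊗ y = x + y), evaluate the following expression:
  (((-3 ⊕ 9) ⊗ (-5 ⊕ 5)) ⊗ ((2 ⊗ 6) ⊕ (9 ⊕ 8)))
(((-3 ⊕ 9) ⊗ (-5 ⊕ 5)) ⊗ ((2 ⊗ 6) ⊕ (9 ⊕ 8))) = 0

Expand innermost to outermost. Recall ⊕ takes the minimum of its arguments and ⊗ takes their sum. Working out the expression (((-3 ⊕ 9) ⊗ (-5 ⊕ 5)) ⊗ ((2 ⊗ 6) ⊕ (9 ⊕ 8))) gives 0.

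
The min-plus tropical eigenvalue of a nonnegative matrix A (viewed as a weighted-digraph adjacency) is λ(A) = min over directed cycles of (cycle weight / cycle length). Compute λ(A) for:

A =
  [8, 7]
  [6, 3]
λ(A) = 3

Enumerate directed cycles and compute their means (weight / length). Sample:
  cycle 0 → 0: weight = 8, length = 1, mean = 8/1 ≈ 8.000
  cycle 1 → 1: weight = 3, length = 1, mean = 3/1 ≈ 3.000
  cycle 0 → 1 → 0: weight = 13, length = 2, mean = 13/2 ≈ 6.500
  cycle 1 → 0 → 1: weight = 13, length = 2, mean = 13/2 ≈ 6.500
Minimum mean = 3.000, attained e.g. along the cycle 1 → 1 with weight 3 and length 1. So λ(A) = 3/1 = 3.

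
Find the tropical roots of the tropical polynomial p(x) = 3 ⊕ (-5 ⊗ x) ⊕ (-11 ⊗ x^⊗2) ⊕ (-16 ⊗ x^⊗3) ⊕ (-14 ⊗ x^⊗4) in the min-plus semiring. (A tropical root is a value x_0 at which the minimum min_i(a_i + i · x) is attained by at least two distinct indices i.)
Roots: {-2, 5, 6, 8}

Each tropical root is a break point of the lower envelope of the lines y = a_i + i · x (there are 5 lines, with slopes 0, 1, ..., 4). Only the lines that attain the minimum somewhere contribute to roots; other lines are dominated. Here the surviving (envelope) indices are i = 4, i = 3, i = 2, i = 1, i = 0.
Intersections between consecutive envelope lines give the roots: for adjacent envelope indices i < j the intersection is x = (a_i − a_j) / (j − i). Reading off the sorted break points: {-2, 5, 6, 8}.
Verification: at each break x_0, at least two indices attain the minimum of min_i(a_i + i · x_0).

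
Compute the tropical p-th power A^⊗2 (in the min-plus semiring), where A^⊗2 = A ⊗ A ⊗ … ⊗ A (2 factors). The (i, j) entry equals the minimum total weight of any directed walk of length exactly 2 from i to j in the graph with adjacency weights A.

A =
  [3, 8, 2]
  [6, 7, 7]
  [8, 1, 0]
A^⊗2 =
  [6, 3, 2]
  [9, 8, 7]
  [7, 1, 0]

Each entry (A^⊗2)_ij equals the minimum over all length-2 walks i = v_0 → v_1 → … → v_2 = j of Σ_t A[v_t][v_{t+1}]. For example, for (i, j) = (0, 2) we minimise over 3 possible intermediate vertex sequences; the minimum is 2, attained along the walk 0 → 2 → 2.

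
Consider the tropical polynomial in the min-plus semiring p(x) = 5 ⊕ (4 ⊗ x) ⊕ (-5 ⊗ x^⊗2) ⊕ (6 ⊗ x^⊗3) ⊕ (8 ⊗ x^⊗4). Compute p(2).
p(2) = -1

A tropical monomial a ⊗ x^⊗i evaluates to a + i · x. Evaluating each term at x = 2:
  Term 0 contributes 5 + 0 · 2 = 5
  Term 1 contributes 4 + 1 · 2 = 6
  Term 2 contributes -5 + 2 · 2 = -1
  Term 3 contributes 6 + 3 · 2 = 12
  Term 4 contributes 8 + 4 · 2 = 16
p(2) = ⊕ of these = min[5, 6, -1, 12, 16] = -1.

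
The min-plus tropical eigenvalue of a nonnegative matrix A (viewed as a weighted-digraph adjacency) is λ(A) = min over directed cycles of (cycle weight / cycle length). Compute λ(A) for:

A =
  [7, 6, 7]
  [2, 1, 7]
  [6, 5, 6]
λ(A) = 1

Enumerate directed cycles and compute their means (weight / length). Sample:
  cycle 0 → 0: weight = 7, length = 1, mean = 7/1 ≈ 7.000
  cycle 1 → 1: weight = 1, length = 1, mean = 1/1 ≈ 1.000
  cycle 2 → 2: weight = 6, length = 1, mean = 6/1 ≈ 6.000
  cycle 0 → 1 → 0: weight = 8, length = 2, mean = 8/2 ≈ 4.000
  cycle 0 → 2 → 0: weight = 13, length = 2, mean = 13/2 ≈ 6.500
  cycle 1 → 0 → 1: weight = 8, length = 2, mean = 8/2 ≈ 4.000
Minimum mean = 1.000, attained e.g. along the cycle 1 → 1 with weight 1 and length 1. So λ(A) = 1/1 = 1.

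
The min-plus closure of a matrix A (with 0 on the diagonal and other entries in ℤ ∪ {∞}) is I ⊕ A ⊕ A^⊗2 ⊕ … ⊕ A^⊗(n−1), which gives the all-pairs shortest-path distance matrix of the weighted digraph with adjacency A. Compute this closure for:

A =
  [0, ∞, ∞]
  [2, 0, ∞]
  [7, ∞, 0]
Closure =
  [0, ∞, ∞]
  [2, 0, ∞]
  [7, ∞, 0]

This is the Floyd-Warshall all-pairs shortest-path computation. For each intermediate vertex k = 0, 1, …, 2, update dist[i][j] ← min(dist[i][j], dist[i][k] + dist[k][j]). The final matrix gives, for each (i, j), the minimum total weight of any directed path from i to j (possibly empty when i = j).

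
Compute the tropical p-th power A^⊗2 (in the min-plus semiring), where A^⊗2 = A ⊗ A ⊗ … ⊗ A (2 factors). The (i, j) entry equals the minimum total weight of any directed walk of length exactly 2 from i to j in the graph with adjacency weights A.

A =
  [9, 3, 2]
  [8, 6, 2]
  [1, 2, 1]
A^⊗2 =
  [3, 4, 3]
  [3, 4, 3]
  [2, 3, 2]

Each entry (A^⊗2)_ij equals the minimum over all length-2 walks i = v_0 → v_1 → … → v_2 = j of Σ_t A[v_t][v_{t+1}]. For example, for (i, j) = (0, 2) we minimise over 3 possible intermediate vertex sequences; the minimum is 3, attained along the walk 0 → 2 → 2.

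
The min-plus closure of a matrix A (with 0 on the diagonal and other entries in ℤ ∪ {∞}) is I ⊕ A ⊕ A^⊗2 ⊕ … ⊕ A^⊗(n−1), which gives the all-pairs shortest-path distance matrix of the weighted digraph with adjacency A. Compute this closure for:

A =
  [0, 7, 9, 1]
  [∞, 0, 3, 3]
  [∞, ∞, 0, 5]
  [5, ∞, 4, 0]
Closure =
  [0, 7, 5, 1]
  [8, 0, 3, 3]
  [10, 17, 0, 5]
  [5, 12, 4, 0]

This is the Floyd-Warshall all-pairs shortest-path computation. For each intermediate vertex k = 0, 1, …, 3, update dist[i][j] ← min(dist[i][j], dist[i][k] + dist[k][j]). The final matrix gives, for each (i, j), the minimum total weight of any directed path from i to j (possibly empty when i = j).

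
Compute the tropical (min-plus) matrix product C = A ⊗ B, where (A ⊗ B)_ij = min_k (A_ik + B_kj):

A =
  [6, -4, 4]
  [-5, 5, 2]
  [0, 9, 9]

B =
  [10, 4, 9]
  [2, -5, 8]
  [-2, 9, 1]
A ⊗ B =
  [-2, -9, 4]
  [0, -1, 3]
  [7, 4, 9]

Apply the min-plus product entry-by-entry:
  C[0][0] = min over k of (A[0][0] + B[0][0] = 6 + 10 = 16, A[0][1] + B[1][0] = -4 + 2 = -2, A[0][2] + B[2][0] = 4 + -2 = 2) = -2 (attained at k = 1)
  C[0][1] = min over k of (A[0][0] + B[0][1] = 6 + 4 = 10, A[0][1] + B[1][1] = -4 + -5 = -9, A[0][2] + B[2][1] = 4 + 9 = 13) = -9 (attained at k = 1)
  C[0][2] = min over k of (A[0][0] + B[0][2] = 6 + 9 = 15, A[0][1] + B[1][2] = -4 + 8 = 4, A[0][2] + B[2][2] = 4 + 1 = 5) = 4 (attained at k = 1)
  C[1][0] = min over k of (A[1][0] + B[0][0] = -5 + 10 = 5, A[1][1] + B[1][0] = 5 + 2 = 7, A[1][2] + B[2][0] = 2 + -2 = 0) = 0 (attained at k = 2)
  C[1][1] = min over k of (A[1][0] + B[0][1] = -5 + 4 = -1, A[1][1] + B[1][1] = 5 + -5 = 0, A[1][2] + B[2][1] = 2 + 9 = 11) = -1 (attained at k = 0)
  C[1][2] = min over k of (A[1][0] + B[0][2] = -5 + 9 = 4, A[1][1] + B[1][2] = 5 + 8 = 13, A[1][2] + B[2][2] = 2 + 1 = 3) = 3 (attained at k = 2)
  C[2][0] = min over k of (A[2][0] + B[0][0] = 0 + 10 = 10, A[2][1] + B[1][0] = 9 + 2 = 11, A[2][2] + B[2][0] = 9 + -2 = 7) = 7 (attained at k = 2)
  C[2][1] = min over k of (A[2][0] + B[0][1] = 0 + 4 = 4, A[2][1] + B[1][1] = 9 + -5 = 4, A[2][2] + B[2][1] = 9 + 9 = 18) = 4 (attained at k = 0)
  C[2][2] = min over k of (A[2][0] + B[0][2] = 0 + 9 = 9, A[2][1] + B[1][2] = 9 + 8 = 17, A[2][2] + B[2][2] = 9 + 1 = 10) = 9 (attained at k = 0)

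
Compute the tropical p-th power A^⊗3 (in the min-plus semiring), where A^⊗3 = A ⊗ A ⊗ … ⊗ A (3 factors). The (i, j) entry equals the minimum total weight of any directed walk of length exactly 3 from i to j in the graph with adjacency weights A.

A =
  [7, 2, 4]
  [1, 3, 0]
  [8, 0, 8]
A^⊗3 =
  [5, 2, 4]
  [1, 3, 0]
  [4, 0, 3]

Each entry (A^⊗3)_ij equals the minimum over all length-3 walks i = v_0 → v_1 → … → v_3 = j of Σ_t A[v_t][v_{t+1}]. For example, for (i, j) = (0, 2) we minimise over 9 possible intermediate vertex sequences; the minimum is 4, attained along the walk 0 → 2 → 1 → 2.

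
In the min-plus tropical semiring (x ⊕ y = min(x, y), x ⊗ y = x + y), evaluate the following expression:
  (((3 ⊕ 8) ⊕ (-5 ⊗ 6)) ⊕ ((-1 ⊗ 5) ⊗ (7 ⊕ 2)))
(((3 ⊕ 8) ⊕ (-5 ⊗ 6)) ⊕ ((-1 ⊗ 5) ⊗ (7 ⊕ 2))) = 1

Expand innermost to outermost. Recall ⊕ takes the minimum of its arguments and ⊗ takes their sum. Working out the expression (((3 ⊕ 8) ⊕ (-5 ⊗ 6)) ⊕ ((-1 ⊗ 5) ⊗ (7 ⊕ 2))) gives 1.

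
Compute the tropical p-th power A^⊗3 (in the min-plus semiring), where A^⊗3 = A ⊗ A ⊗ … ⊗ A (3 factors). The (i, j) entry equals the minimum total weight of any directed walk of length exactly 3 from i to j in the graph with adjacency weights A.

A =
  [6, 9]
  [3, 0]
A^⊗3 =
  [12, 9]
  [3, 0]

Each entry (A^⊗3)_ij equals the minimum over all length-3 walks i = v_0 → v_1 → … → v_3 = j of Σ_t A[v_t][v_{t+1}]. For example, for (i, j) = (0, 1) we minimise over 4 possible intermediate vertex sequences; the minimum is 9, attained along the walk 0 → 1 → 1 → 1.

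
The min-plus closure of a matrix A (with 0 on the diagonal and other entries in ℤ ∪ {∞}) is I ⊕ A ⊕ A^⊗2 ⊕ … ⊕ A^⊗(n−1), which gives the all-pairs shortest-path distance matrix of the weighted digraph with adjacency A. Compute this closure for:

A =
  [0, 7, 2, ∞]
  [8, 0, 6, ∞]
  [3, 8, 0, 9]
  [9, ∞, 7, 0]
Closure =
  [0, 7, 2, 11]
  [8, 0, 6, 15]
  [3, 8, 0, 9]
  [9, 15, 7, 0]

This is the Floyd-Warshall all-pairs shortest-path computation. For each intermediate vertex k = 0, 1, …, 3, update dist[i][j] ← min(dist[i][j], dist[i][k] + dist[k][j]). The final matrix gives, for each (i, j), the minimum total weight of any directed path from i to j (possibly empty when i = j).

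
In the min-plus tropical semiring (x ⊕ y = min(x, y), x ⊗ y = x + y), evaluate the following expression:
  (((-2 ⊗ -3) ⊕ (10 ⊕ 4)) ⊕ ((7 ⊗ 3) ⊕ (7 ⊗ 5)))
(((-2 ⊗ -3) ⊕ (10 ⊕ 4)) ⊕ ((7 ⊗ 3) ⊕ (7 ⊗ 5))) = -5

Expand innermost to outermost. Recall ⊕ takes the minimum of its arguments and ⊗ takes their sum. Working out the expression (((-2 ⊗ -3) ⊕ (10 ⊕ 4)) ⊕ ((7 ⊗ 3) ⊕ (7 ⊗ 5))) gives -5.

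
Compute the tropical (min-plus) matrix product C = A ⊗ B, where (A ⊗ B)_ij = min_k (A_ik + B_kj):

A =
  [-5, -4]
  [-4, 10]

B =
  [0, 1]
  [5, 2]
A ⊗ B =
  [-5, -4]
  [-4, -3]

Apply the min-plus product entry-by-entry:
  C[0][0] = min over k of (A[0][0] + B[0][0] = -5 + 0 = -5, A[0][1] + B[1][0] = -4 + 5 = 1) = -5 (attained at k = 0)
  C[0][1] = min over k of (A[0][0] + B[0][1] = -5 + 1 = -4, A[0][1] + B[1][1] = -4 + 2 = -2) = -4 (attained at k = 0)
  C[1][0] = min over k of (A[1][0] + B[0][0] = -4 + 0 = -4, A[1][1] + B[1][0] = 10 + 5 = 15) = -4 (attained at k = 0)
  C[1][1] = min over k of (A[1][0] + B[0][1] = -4 + 1 = -3, A[1][1] + B[1][1] = 10 + 2 = 12) = -3 (attained at k = 0)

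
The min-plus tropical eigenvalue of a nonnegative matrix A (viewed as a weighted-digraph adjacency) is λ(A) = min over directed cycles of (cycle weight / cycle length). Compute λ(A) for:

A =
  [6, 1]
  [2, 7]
λ(A) = 3/2

Enumerate directed cycles and compute their means (weight / length). Sample:
  cycle 0 → 0: weight = 6, length = 1, mean = 6/1 ≈ 6.000
  cycle 1 → 1: weight = 7, length = 1, mean = 7/1 ≈ 7.000
  cycle 0 → 1 → 0: weight = 3, length = 2, mean = 3/2 ≈ 1.500
  cycle 1 → 0 → 1: weight = 3, length = 2, mean = 3/2 ≈ 1.500
Minimum mean = 1.500, attained e.g. along the cycle 0 → 1 → 0 with weight 3 and length 2. So λ(A) = 3/2 = 3/2.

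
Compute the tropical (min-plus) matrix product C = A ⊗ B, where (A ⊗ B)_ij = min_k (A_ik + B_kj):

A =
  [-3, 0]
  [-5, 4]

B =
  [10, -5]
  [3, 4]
A ⊗ B =
  [3, -8]
  [5, -10]

Apply the min-plus product entry-by-entry:
  C[0][0] = min over k of (A[0][0] + B[0][0] = -3 + 10 = 7, A[0][1] + B[1][0] = 0 + 3 = 3) = 3 (attained at k = 1)
  C[0][1] = min over k of (A[0][0] + B[0][1] = -3 + -5 = -8, A[0][1] + B[1][1] = 0 + 4 = 4) = -8 (attained at k = 0)
  C[1][0] = min over k of (A[1][0] + B[0][0] = -5 + 10 = 5, A[1][1] + B[1][0] = 4 + 3 = 7) = 5 (attained at k = 0)
  C[1][1] = min over k of (A[1][0] + B[0][1] = -5 + -5 = -10, A[1][1] + B[1][1] = 4 + 4 = 8) = -10 (attained at k = 0)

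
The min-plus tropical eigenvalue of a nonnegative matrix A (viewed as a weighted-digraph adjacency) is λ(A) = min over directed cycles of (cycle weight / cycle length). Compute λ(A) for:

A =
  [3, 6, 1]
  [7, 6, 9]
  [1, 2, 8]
λ(A) = 1

Enumerate directed cycles and compute their means (weight / length). Sample:
  cycle 0 → 0: weight = 3, length = 1, mean = 3/1 ≈ 3.000
  cycle 1 → 1: weight = 6, length = 1, mean = 6/1 ≈ 6.000
  cycle 2 → 2: weight = 8, length = 1, mean = 8/1 ≈ 8.000
  cycle 0 → 1 → 0: weight = 13, length = 2, mean = 13/2 ≈ 6.500
  cycle 0 → 2 → 0: weight = 2, length = 2, mean = 2/2 ≈ 1.000
  cycle 1 → 0 → 1: weight = 13, length = 2, mean = 13/2 ≈ 6.500
Minimum mean = 1.000, attained e.g. along the cycle 0 → 2 → 0 with weight 2 and length 2. So λ(A) = 2/2 = 1.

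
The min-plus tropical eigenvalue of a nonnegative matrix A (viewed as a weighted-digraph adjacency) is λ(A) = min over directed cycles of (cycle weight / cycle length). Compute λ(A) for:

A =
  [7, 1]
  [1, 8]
λ(A) = 1

Enumerate directed cycles and compute their means (weight / length). Sample:
  cycle 0 → 0: weight = 7, length = 1, mean = 7/1 ≈ 7.000
  cycle 1 → 1: weight = 8, length = 1, mean = 8/1 ≈ 8.000
  cycle 0 → 1 → 0: weight = 2, length = 2, mean = 2/2 ≈ 1.000
  cycle 1 → 0 → 1: weight = 2, length = 2, mean = 2/2 ≈ 1.000
Minimum mean = 1.000, attained e.g. along the cycle 0 → 1 → 0 with weight 2 and length 2. So λ(A) = 2/2 = 1.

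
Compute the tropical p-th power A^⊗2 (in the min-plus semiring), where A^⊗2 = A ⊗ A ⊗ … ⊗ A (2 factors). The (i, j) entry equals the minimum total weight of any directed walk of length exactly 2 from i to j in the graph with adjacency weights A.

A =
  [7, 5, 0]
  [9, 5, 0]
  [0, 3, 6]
A^⊗2 =
  [0, 3, 5]
  [0, 3, 5]
  [6, 5, 0]

Each entry (A^⊗2)_ij equals the minimum over all length-2 walks i = v_0 → v_1 → … → v_2 = j of Σ_t A[v_t][v_{t+1}]. For example, for (i, j) = (0, 2) we minimise over 3 possible intermediate vertex sequences; the minimum is 5, attained along the walk 0 → 1 → 2.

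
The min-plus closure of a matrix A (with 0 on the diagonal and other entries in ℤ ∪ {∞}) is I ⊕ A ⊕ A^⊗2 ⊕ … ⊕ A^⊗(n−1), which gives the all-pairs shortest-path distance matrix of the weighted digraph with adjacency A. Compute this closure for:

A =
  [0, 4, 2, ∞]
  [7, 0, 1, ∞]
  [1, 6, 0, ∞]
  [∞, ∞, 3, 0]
Closure =
  [0, 4, 2, ∞]
  [2, 0, 1, ∞]
  [1, 5, 0, ∞]
  [4, 8, 3, 0]

This is the Floyd-Warshall all-pairs shortest-path computation. For each intermediate vertex k = 0, 1, …, 3, update dist[i][j] ← min(dist[i][j], dist[i][k] + dist[k][j]). The final matrix gives, for each (i, j), the minimum total weight of any directed path from i to j (possibly empty when i = j).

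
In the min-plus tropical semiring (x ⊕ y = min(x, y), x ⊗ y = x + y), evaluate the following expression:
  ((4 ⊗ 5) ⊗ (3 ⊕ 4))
((4 ⊗ 5) ⊗ (3 ⊕ 4)) = 12

Expand innermost to outermost. Recall ⊕ takes the minimum of its arguments and ⊗ takes their sum. Working out the expression ((4 ⊗ 5) ⊗ (3 ⊕ 4)) gives 12.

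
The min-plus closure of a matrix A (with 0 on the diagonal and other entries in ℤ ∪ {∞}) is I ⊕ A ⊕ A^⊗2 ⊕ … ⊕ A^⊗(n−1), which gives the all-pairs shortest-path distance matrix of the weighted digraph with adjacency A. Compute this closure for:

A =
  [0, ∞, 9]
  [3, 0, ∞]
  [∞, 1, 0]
Closure =
  [0, 10, 9]
  [3, 0, 12]
  [4, 1, 0]

This is the Floyd-Warshall all-pairs shortest-path computation. For each intermediate vertex k = 0, 1, …, 2, update dist[i][j] ← min(dist[i][j], dist[i][k] + dist[k][j]). The final matrix gives, for each (i, j), the minimum total weight of any directed path from i to j (possibly empty when i = j).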